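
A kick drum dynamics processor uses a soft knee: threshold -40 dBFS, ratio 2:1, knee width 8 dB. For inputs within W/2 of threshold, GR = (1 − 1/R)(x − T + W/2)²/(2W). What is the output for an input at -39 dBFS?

x − T + W/2 = -39 − (-40) + 4 = 5.
GR = (1 − 1/2) × 5² / 16 = 0.5 × 25 / 16 = 0.78125 dB.
Output = -39 − 0.78125 = -39.78125 dBFS.

-39.78125 dBFS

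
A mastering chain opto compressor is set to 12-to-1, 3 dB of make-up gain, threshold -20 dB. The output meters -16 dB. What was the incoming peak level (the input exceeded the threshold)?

Remove make-up: -16 − 3 = -19 dB.
That's 1 dB above the -20 dB threshold.
Undo the ratio: input overshoot = 1 × 12 = 12 dB, giving input = -8 dB.

-8 dB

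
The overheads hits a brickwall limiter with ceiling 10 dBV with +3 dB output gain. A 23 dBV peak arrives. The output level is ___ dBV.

The limiter clamps the peak to its 10 dBV ceiling.
Output gain then adds 3 dB: 10 + 3 = 13 dBV.

13 dBV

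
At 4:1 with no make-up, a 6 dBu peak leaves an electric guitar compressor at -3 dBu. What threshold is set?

-6 dBu

Gain reduction = 6 − (-3) = 9 dB; output overshoot = GR / (R − 1) = 9 / 3 = 3 dB.
Threshold = output − output overshoot = -3 − 3 = -6 dBu.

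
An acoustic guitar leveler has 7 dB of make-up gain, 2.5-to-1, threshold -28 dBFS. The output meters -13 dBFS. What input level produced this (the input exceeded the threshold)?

-8 dBFS

Remove make-up: -13 − 7 = -20 dBFS.
That's 8 dB above the -28 dBFS threshold.
Before 2.5:1 compression the overshoot was 8 × 2.5 = 20 dB, so input = -28 + 20 = -8 dBFS.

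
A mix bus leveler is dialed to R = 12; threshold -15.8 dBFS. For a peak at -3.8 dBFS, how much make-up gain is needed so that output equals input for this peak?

11 dB

The peak compresses to -15.8 + 12/12 = -14.8 dBFS.
To reach -3.8 dBFS requires -3.8 − (-14.8) = 11 dB of make-up.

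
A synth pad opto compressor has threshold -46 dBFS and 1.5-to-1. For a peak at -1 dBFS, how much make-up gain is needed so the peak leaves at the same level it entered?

15 dB

Overshoot 45 dB → 45/1.5 = 30 dB after compression, so the compressed level is -46 + 30 = -16 dBFS.
Make-up = target − compressed = -1 − (-16) = 15 dB.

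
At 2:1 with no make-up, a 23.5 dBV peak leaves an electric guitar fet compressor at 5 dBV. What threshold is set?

Let T be the threshold. Output overshoot = (input overshoot)/R, so 5 − T = (23.5 − T)/2.
2·(5 − T) = 23.5 − T → 1·T = 10 − 23.5 = -13.5.
T = -13.5/1 = -13.5 dBV.

-13.5 dBV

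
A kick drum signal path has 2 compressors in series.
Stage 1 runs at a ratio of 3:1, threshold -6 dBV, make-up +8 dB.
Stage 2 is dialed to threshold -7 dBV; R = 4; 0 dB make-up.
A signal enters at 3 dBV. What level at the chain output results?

-4 dBV

Stage 1: 3 dBV is 9 dB over -6 dBV; at 3:1 that becomes 3 dB over, giving -3 dBV; +8 dB make-up → 5 dBV.
Stage 2: 12 dB above -7 dBV, reduced 4:1 to 3 dB above → -4 dBV.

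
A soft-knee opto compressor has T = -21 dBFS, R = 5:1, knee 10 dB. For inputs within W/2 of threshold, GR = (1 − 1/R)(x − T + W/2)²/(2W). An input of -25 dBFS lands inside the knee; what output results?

-25.04 dBFS

x − T + W/2 = -25 − (-21) + 5 = 1.
GR = (1 − 1/5) × 1² / 20 = 0.8 × 1 / 20 = 0.04 dB.
Output = -25 − 0.04 = -25.04 dBFS.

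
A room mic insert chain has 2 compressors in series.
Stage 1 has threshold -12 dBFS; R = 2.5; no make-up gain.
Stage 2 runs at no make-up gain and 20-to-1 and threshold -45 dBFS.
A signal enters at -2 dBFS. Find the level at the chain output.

-43.15 dBFS

Stage 1: overshoot 10 dB → 10/2.5 = 4 dB → -8 dBFS.
Stage 2: -8 dBFS is 37 dB over -45 dBFS; at 20:1 that becomes 1.85 dB over, giving -43.15 dBFS.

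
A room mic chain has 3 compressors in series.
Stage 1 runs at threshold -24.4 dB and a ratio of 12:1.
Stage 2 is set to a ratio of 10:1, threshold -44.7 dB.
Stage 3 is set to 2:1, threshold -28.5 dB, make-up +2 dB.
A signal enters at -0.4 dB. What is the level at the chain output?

-40.47 dB

Stage 1: overshoot 24 dB → 24/12 = 2 dB → -22.4 dB.
Stage 2: -22.4 dB is 22.3 dB over -44.7 dB; at 10:1 that becomes 2.23 dB over, giving -42.47 dB.
Stage 3: below threshold (-42.47 ≤ -28.5); passes unchanged; make-up brings it to -40.47 dB.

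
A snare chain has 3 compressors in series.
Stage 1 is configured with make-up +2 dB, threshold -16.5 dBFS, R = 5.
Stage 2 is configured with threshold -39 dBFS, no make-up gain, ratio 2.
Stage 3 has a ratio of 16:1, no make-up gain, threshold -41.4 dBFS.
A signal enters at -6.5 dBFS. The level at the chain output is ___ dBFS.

Stage 1: overshoot 10 dB → 10/5 = 2 dB → -14.5 dBFS; +2 dB make-up → -12.5 dBFS.
Stage 2: overshoot 26.5 dB → 26.5/2 = 13.25 dB → -25.75 dBFS.
Stage 3: overshoot 15.65 dB → 15.65/16 = 0.978125 dB → -40.421875 dBFS.

-40.421875 dBFS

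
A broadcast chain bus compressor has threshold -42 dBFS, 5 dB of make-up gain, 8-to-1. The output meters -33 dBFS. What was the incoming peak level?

Before make-up, the level was -33 − 5 = -38 dBFS.
The compressed level sits -38 − (-42) = 4 dB over threshold.
Undo the ratio: input overshoot = 4 × 8 = 32 dB, giving input = -10 dBFS.

-10 dBFS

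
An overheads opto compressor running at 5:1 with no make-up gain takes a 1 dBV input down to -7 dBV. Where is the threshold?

-9 dBV

Gain reduction = 1 − (-7) = 8 dB; output overshoot = GR / (R − 1) = 8 / 4 = 2 dB.
Threshold = output − output overshoot = -7 − 2 = -9 dBV.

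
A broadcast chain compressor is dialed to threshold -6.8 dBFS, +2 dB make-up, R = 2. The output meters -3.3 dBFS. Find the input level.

Stripping the +2 dB make-up gives -5.3 dBFS at the gain stage.
The compressed level sits -5.3 − (-6.8) = 1.5 dB over threshold.
Undo the ratio: input overshoot = 1.5 × 2 = 3 dB, giving input = -3.8 dBFS.

-3.8 dBFS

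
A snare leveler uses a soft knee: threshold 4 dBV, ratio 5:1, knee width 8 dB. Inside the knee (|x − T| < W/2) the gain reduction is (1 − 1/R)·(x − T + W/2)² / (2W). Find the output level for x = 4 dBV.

3.2 dBV

x − T + W/2 = 4 − 4 + 4 = 4.
GR = (1 − 1/5) × 4² / 16 = 0.8 × 16 / 16 = 0.8 dB.
Output = 4 − 0.8 = 3.2 dBV.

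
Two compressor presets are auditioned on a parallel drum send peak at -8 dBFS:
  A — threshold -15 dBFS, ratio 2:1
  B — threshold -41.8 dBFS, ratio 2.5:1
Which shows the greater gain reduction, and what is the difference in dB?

B, by 16.78 dB

A: GR = 7 − 7/2 = 3.5 dB.
B: GR = 33.8 − 33.8/2.5 = 20.28 dB.
B reduces 16.78 dB more.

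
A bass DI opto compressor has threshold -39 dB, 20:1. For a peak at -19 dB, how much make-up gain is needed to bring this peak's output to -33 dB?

5 dB

Without make-up, output = threshold + overshoot/20 = -39 + 1 = -38 dB.
Gap to target: 5 dB.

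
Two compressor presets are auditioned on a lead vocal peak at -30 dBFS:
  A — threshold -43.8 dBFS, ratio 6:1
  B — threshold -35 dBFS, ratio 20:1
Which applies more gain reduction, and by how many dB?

A, by 6.75 dB

A: overshoot 13.8 dB → output overshoot 2.3 dB → GR 11.5 dB.
B: overshoot 5 dB → output overshoot 0.25 dB → GR 4.75 dB.
A reduces 6.75 dB more.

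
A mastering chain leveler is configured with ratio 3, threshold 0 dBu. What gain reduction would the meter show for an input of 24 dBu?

16 dB

Overshoot = 24 − 0 = 24 dB.
A 3:1 ratio leaves 8 dB of that excess.
So the signal is attenuated by 24 − 8 = 16 dB.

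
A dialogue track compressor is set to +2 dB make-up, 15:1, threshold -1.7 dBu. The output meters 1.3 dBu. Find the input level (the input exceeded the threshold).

Remove make-up: 1.3 − 2 = -0.7 dBu.
That's 1 dB above the -1.7 dBu threshold.
Input overshoot = R × output overshoot = 15 dB → input = -1.7 + 15 = 13.3 dBu.

13.3 dBu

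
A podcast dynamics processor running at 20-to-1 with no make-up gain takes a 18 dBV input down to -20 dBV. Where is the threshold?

-22 dBV

Input is 40 dB above T (since output overshoot × R = input overshoot: (-20 − T)·20 = 18 − T gives T = -22 dBV).
Check: -22 + (18 − (-22))/20 = -22 + 2 = -20 dBV. ✓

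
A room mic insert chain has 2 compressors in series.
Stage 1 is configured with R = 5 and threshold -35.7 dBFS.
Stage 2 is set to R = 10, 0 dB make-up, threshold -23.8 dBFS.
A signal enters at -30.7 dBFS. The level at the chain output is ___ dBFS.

-34.7 dBFS

Stage 1: overshoot 5 dB → 5/5 = 1 dB → -34.7 dBFS.
Stage 2: -34.7 dBFS is at or below the -23.8 dBFS threshold — no compression; output -34.7 dBFS.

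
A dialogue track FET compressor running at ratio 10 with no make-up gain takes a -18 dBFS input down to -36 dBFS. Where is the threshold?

-38 dBFS

Let T be the threshold. Output overshoot = (input overshoot)/R, so -36 − T = (-18 − T)/10.
10·(-36 − T) = -18 − T → 9·T = -360 − (-18) = -342.
T = -342/9 = -38 dBFS.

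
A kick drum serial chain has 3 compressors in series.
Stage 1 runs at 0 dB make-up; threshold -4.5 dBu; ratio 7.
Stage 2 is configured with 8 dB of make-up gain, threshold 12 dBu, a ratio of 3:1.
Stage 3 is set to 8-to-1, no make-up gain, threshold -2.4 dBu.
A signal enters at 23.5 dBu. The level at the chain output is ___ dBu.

Stage 1: 28 dB above -4.5 dBu, reduced 7:1 to 4 dB above → -0.5 dBu.
Stage 2: -0.5 dBu ≤ 12 dBu, so stage 2 doesn't engage; make-up brings it to 7.5 dBu.
Stage 3: overshoot 9.9 dB → 9.9/8 = 1.2375 dB → -1.1625 dBu.

-1.1625 dBu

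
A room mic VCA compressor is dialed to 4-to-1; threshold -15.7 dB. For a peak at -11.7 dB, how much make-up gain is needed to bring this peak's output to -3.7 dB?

11 dB

Overshoot 4 dB → 4/4 = 1 dB after compression, so the compressed level is -15.7 + 1 = -14.7 dB.
Make-up = target − compressed = -3.7 − (-14.7) = 11 dB.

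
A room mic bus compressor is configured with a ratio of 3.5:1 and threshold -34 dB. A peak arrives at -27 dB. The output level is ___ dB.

-32 dB

The input is 7 dB above the -34 dB threshold.
At 3.5:1 the overshoot is divided by 3.5, leaving 2 dB above threshold.
So the level is -34 + 2 = -32 dB.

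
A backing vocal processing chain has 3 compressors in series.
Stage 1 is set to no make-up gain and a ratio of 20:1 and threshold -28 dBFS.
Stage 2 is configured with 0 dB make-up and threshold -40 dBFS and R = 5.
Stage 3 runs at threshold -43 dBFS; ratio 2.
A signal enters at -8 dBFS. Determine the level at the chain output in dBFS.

Stage 1: overshoot 20 dB → 20/20 = 1 dB → -27 dBFS.
Stage 2: overshoot 13 dB → 13/5 = 2.6 dB → -37.4 dBFS.
Stage 3: -37.4 dBFS is 5.6 dB over -43 dBFS; at 2:1 that becomes 2.8 dB over, giving -40.2 dBFS.

-40.2 dBFS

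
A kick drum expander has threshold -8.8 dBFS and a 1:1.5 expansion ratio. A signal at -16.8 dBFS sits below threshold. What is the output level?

Below threshold, a 1:1.5 expander applies gain = (1.5−1)×(T − x) of attenuation.
(1.5−1) × 8 = 4 dB, so output = -16.8 − 4 = -20.8 dBFS.

-20.8 dBFS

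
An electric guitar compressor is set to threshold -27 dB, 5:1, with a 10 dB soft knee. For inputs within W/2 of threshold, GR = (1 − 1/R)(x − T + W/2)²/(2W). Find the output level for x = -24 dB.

x − T + W/2 = -24 − (-27) + 5 = 8.
GR = (1 − 1/5) × 8² / 20 = 0.8 × 64 / 20 = 2.56 dB.
Output = -24 − 2.56 = -26.56 dB.

-26.56 dB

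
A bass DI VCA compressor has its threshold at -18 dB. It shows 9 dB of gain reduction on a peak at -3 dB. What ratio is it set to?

2.5:1

Input overshoot = -3 − (-18) = 15 dB.
Output overshoot = 15 − 9 = 6 dB.
Ratio = input overshoot / output overshoot = 15 / 6 = 2.5.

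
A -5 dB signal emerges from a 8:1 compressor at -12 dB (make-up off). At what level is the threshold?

-13 dB

Input is 8 dB above T (since output overshoot × R = input overshoot: (-12 − T)·8 = -5 − T gives T = -13 dB).
Check: -13 + (-5 − (-13))/8 = -13 + 1 = -12 dB. ✓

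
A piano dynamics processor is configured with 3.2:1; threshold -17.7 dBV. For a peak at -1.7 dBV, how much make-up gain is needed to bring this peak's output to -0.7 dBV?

The peak compresses to -17.7 + 16/3.2 = -12.7 dBV.
To reach -0.7 dBV requires -0.7 − (-12.7) = 12 dB of make-up.

12 dB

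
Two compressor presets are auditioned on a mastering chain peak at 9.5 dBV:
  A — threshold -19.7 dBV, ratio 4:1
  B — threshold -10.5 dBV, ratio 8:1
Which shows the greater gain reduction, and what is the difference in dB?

A, by 4.4 dB

A: GR = 29.2 − 29.2/4 = 21.9 dB.
B: GR = 20 − 20/8 = 17.5 dB.
A applies 4.4 dB more gain reduction.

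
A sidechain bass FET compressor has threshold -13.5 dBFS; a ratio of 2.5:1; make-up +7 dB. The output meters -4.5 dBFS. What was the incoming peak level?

-8.5 dBFS

Before make-up, the level was -4.5 − 7 = -11.5 dBFS.
Post-compression overshoot = -11.5 − (-13.5) = 2 dB.
Undo the ratio: input overshoot = 2 × 2.5 = 5 dB, giving input = -8.5 dBFS.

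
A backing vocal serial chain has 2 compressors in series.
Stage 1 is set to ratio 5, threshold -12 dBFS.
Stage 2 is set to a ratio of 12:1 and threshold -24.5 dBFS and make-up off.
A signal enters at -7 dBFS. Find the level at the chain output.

Stage 1: -7 dBFS is 5 dB over -12 dBFS; at 5:1 that becomes 1 dB over, giving -11 dBFS.
Stage 2: 13.5 dB above -24.5 dBFS, reduced 12:1 to 1.125 dB above → -23.375 dBFS.

-23.375 dBFS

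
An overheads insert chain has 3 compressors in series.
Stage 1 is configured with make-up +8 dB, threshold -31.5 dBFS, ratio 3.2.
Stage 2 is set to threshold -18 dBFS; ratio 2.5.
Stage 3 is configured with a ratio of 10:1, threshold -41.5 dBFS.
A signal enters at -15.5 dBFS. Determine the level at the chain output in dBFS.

-39.2 dBFS

Stage 1: 16 dB above -31.5 dBFS, reduced 3.2:1 to 5 dB above → -26.5 dBFS; +8 dB make-up → -18.5 dBFS.
Stage 2: -18.5 dBFS ≤ -18 dBFS, so stage 2 doesn't engage; output -18.5 dBFS.
Stage 3: overshoot 23 dB → 23/10 = 2.3 dB → -39.2 dBFS.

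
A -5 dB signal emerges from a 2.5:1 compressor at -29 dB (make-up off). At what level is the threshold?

-45 dB

Let T be the threshold. Output overshoot = (input overshoot)/R, so -29 − T = (-5 − T)/2.5.
2.5·(-29 − T) = -5 − T → 1.5·T = -72.5 − (-5) = -67.5.
T = -67.5/1.5 = -45 dB.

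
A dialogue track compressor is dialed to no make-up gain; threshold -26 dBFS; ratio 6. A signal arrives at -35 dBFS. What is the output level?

-35 dBFS is 9 dB below the -26 dBFS threshold, so no gain reduction is applied.
Output = input = -35 dBFS.

-35 dBFS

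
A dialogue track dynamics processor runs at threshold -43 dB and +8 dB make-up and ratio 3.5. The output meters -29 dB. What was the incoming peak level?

Stripping the +8 dB make-up gives -37 dB at the gain stage.
That's 6 dB above the -43 dB threshold.
Before 3.5:1 compression the overshoot was 6 × 3.5 = 21 dB, so input = -43 + 21 = -22 dB.

-22 dB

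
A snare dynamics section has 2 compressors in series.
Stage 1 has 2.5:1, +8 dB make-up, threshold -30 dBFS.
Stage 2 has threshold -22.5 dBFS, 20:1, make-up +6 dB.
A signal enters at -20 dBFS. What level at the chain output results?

-16.275 dBFS

Stage 1: overshoot 10 dB → 10/2.5 = 4 dB → -26 dBFS; +8 dB make-up → -18 dBFS.
Stage 2: -18 dBFS is 4.5 dB over -22.5 dBFS; at 20:1 that becomes 0.225 dB over, giving -22.275 dBFS; +6 dB make-up → -16.275 dBFS.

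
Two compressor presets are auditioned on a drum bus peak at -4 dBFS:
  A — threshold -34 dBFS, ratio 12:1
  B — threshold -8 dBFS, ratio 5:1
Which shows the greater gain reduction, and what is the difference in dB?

A, by 24.3 dB

A: overshoot 30 dB → output overshoot 2.5 dB → GR 27.5 dB.
B: overshoot 4 dB → output overshoot 0.8 dB → GR 3.2 dB.
Difference: 24.3 dB in favour of A.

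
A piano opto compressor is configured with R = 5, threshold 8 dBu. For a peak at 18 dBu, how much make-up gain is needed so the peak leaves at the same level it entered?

8 dB

Without make-up, output = threshold + overshoot/5 = 8 + 2 = 10 dBu.
Gap to target: 8 dB.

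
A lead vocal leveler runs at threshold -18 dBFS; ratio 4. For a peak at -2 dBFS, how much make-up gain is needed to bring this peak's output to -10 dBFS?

Without make-up, output = threshold + overshoot/4 = -18 + 4 = -14 dBFS.
Gap to target: 4 dB.

4 dB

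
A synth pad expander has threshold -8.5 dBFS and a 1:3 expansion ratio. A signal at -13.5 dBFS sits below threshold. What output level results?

Undershoot = (-8.5) − (-13.5) = 5 dB.
At 1:3, that expands to 15 dB under threshold.
Output = -8.5 − 15 = -23.5 dBFS.

-23.5 dBFS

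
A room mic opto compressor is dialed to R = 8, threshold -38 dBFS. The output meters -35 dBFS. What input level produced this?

-14 dBFS

Post-compression overshoot = -35 − (-38) = 3 dB.
Before 8:1 compression the overshoot was 3 × 8 = 24 dB, so input = -38 + 24 = -14 dBFS.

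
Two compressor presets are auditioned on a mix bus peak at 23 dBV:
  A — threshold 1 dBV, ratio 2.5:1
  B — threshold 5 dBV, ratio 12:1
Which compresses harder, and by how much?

A: 22 dB over, compressed to 8.8 dB over, so 13.2 dB of GR.
B: 18 dB over, compressed to 1.5 dB over, so 16.5 dB of GR.
Difference: 3.3 dB in favour of B.

B, by 3.3 dB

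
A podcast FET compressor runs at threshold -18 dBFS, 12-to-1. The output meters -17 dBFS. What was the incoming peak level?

-6 dBFS

The compressed level sits -17 − (-18) = 1 dB over threshold.
Before 12:1 compression the overshoot was 1 × 12 = 12 dB, so input = -18 + 12 = -6 dBFS.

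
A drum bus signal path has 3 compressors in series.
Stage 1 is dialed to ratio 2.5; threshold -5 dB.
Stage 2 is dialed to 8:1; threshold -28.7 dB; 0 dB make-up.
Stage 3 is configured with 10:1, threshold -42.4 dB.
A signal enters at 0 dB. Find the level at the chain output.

Stage 1: overshoot 5 dB → 5/2.5 = 2 dB → -3 dB.
Stage 2: 25.7 dB above -28.7 dB, reduced 8:1 to 3.2125 dB above → -25.4875 dB.
Stage 3: 16.9125 dB above -42.4 dB, reduced 10:1 to 1.69125 dB above → -40.70875 dB.

-40.70875 dB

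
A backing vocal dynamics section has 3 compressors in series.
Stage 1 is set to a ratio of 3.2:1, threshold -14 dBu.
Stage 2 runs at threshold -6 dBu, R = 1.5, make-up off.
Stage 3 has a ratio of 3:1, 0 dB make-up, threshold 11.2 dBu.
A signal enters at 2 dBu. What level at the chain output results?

Stage 1: overshoot 16 dB → 16/3.2 = 5 dB → -9 dBu.
Stage 2: -9 dBu ≤ -6 dBu, so stage 2 doesn't engage; output -9 dBu.
Stage 3: -9 dBu is at or below the 11.2 dBu threshold — no compression; output -9 dBu.

-9 dBu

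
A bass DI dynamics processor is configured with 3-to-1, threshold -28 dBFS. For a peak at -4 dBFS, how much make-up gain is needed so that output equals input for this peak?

Overshoot 24 dB → 24/3 = 8 dB after compression, so the compressed level is -28 + 8 = -20 dBFS.
Make-up = target − compressed = -4 − (-20) = 16 dB.

16 dB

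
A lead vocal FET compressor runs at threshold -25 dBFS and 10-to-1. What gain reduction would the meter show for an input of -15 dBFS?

The signal is 10 dB above threshold.
At 10:1, output sits 10/10 = 1 dB above threshold.
GR = overshoot in − overshoot out = 10 − 1 = 9 dB.

9 dB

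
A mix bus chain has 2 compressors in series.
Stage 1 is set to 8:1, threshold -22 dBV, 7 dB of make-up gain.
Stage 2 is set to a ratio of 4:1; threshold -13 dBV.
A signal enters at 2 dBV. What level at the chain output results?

Stage 1: overshoot 24 dB → 24/8 = 3 dB → -19 dBV; +7 dB make-up → -12 dBV.
Stage 2: -12 dBV is 1 dB over -13 dBV; at 4:1 that becomes 0.25 dB over, giving -12.75 dBV.

-12.75 dBV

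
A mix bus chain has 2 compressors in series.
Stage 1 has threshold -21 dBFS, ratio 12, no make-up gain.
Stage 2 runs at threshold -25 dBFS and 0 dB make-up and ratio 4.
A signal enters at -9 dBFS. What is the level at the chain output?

-23.75 dBFS

Stage 1: -9 dBFS is 12 dB over -21 dBFS; at 12:1 that becomes 1 dB over, giving -20 dBFS.
Stage 2: 5 dB above -25 dBFS, reduced 4:1 to 1.25 dB above → -23.75 dBFS.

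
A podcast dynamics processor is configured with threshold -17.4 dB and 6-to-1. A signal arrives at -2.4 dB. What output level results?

-14.9 dB

The input is 15 dB above the -17.4 dB threshold.
At 6:1 the overshoot is divided by 6, leaving 2.5 dB above threshold.
So the level is -17.4 + 2.5 = -14.9 dB.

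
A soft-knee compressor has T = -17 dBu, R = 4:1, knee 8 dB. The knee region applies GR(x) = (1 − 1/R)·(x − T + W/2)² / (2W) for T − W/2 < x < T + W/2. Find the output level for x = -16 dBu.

x − T + W/2 = -16 − (-17) + 4 = 5.
GR = (1 − 1/4) × 5² / 16 = 0.75 × 25 / 16 = 1.171875 dB.
Output = -16 − 1.171875 = -17.171875 dBu.

-17.171875 dBu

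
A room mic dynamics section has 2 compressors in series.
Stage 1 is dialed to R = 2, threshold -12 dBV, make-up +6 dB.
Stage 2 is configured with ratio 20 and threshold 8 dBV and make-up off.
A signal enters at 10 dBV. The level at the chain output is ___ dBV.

5 dBV

Stage 1: overshoot 22 dB → 22/2 = 11 dB → -1 dBV; +6 dB make-up → 5 dBV.
Stage 2: below threshold (5 ≤ 8); passes unchanged; output 5 dBV.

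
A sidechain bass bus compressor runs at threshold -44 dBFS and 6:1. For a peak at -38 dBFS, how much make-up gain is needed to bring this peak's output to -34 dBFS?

9 dB

Without make-up, output = threshold + overshoot/6 = -44 + 1 = -43 dBFS.
Gap to target: 9 dB.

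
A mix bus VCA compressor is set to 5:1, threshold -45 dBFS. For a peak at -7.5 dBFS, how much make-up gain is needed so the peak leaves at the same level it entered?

Without make-up, output = threshold + overshoot/5 = -45 + 7.5 = -37.5 dBFS.
Gap to target: 30 dB.

30 dB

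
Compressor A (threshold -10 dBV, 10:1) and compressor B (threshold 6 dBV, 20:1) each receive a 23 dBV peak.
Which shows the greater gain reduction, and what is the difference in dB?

A: 33 dB over, compressed to 3.3 dB over, so 29.7 dB of GR.
B: 17 dB over, compressed to 0.85 dB over, so 16.15 dB of GR.
A applies 13.55 dB more gain reduction.

A, by 13.55 dB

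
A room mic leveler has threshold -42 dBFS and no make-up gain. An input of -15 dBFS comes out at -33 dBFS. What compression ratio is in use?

Input overshoot = -15 − (-42) = 27 dB; output overshoot = -33 − (-42) = 9 dB.
Ratio = 27 / 9 = 3.

3:1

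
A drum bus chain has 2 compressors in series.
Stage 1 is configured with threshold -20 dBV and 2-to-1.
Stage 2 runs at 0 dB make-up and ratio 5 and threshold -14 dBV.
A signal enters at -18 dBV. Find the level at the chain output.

Stage 1: 2 dB above -20 dBV, reduced 2:1 to 1 dB above → -19 dBV.
Stage 2: below threshold (-19 ≤ -14); passes unchanged; output -19 dBV.

-19 dBV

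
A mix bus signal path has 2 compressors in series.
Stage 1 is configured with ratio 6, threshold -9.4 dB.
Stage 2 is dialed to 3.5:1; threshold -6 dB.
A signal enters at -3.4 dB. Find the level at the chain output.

-8.4 dB

Stage 1: -3.4 dB is 6 dB over -9.4 dB; at 6:1 that becomes 1 dB over, giving -8.4 dB.
Stage 2: -8.4 dB ≤ -6 dB, so stage 2 doesn't engage; output -8.4 dB.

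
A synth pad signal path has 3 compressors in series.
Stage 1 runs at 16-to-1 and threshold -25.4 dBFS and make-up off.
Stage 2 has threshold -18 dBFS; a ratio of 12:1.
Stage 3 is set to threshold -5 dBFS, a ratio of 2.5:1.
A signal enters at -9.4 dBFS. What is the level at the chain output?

-24.4 dBFS

Stage 1: overshoot 16 dB → 16/16 = 1 dB → -24.4 dBFS.
Stage 2: -24.4 dBFS is at or below the -18 dBFS threshold — no compression; output -24.4 dBFS.
Stage 3: below threshold (-24.4 ≤ -5); passes unchanged; output -24.4 dBFS.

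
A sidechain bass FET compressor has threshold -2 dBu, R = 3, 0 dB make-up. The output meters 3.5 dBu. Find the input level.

14.5 dBu

That's 5.5 dB above the -2 dBu threshold.
Undo the ratio: input overshoot = 5.5 × 3 = 16.5 dB, giving input = 14.5 dBu.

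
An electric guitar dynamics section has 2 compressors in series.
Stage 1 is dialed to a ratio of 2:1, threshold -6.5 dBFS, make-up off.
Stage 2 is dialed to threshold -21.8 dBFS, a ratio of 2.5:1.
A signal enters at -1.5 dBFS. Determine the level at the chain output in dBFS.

Stage 1: 5 dB above -6.5 dBFS, reduced 2:1 to 2.5 dB above → -4 dBFS.
Stage 2: -4 dBFS is 17.8 dB over -21.8 dBFS; at 2.5:1 that becomes 7.12 dB over, giving -14.68 dBFS.

-14.68 dBFS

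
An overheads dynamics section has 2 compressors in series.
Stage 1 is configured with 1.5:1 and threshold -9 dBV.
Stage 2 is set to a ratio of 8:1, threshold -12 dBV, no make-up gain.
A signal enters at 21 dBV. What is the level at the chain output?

-9.125 dBV

Stage 1: overshoot 30 dB → 30/1.5 = 20 dB → 11 dBV.
Stage 2: 23 dB above -12 dBV, reduced 8:1 to 2.875 dB above → -9.125 dBV.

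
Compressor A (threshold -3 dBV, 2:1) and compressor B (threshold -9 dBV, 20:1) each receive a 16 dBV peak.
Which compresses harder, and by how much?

A: overshoot 19 dB → output overshoot 9.5 dB → GR 9.5 dB.
B: overshoot 25 dB → output overshoot 1.25 dB → GR 23.75 dB.
B applies 14.25 dB more gain reduction.

B, by 14.25 dB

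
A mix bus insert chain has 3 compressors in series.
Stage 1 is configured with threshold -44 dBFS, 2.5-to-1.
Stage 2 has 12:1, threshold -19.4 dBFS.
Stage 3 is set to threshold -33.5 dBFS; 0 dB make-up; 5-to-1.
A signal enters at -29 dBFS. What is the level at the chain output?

Stage 1: overshoot 15 dB → 15/2.5 = 6 dB → -38 dBFS.
Stage 2: below threshold (-38 ≤ -19.4); passes unchanged; output -38 dBFS.
Stage 3: below threshold (-38 ≤ -33.5); passes unchanged; output -38 dBFS.

-38 dBFS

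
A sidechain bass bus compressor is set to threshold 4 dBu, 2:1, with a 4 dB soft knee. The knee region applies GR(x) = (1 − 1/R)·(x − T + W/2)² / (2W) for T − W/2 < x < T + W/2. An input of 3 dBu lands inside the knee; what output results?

x − T + W/2 = 3 − 4 + 2 = 1.
GR = (1 − 1/2) × 1² / 8 = 0.5 × 1 / 8 = 0.0625 dB.
Output = 3 − 0.0625 = 2.9375 dBu.

2.9375 dBu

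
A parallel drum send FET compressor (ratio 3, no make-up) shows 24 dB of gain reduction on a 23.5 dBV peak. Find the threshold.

-12.5 dBV

Let T be the threshold. Output overshoot = (input overshoot)/R, so -0.5 − T = (23.5 − T)/3.
3·(-0.5 − T) = 23.5 − T → 2·T = -1.5 − 23.5 = -25.
T = -25/2 = -12.5 dBV.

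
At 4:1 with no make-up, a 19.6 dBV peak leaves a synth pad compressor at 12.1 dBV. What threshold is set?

Gain reduction = 19.6 − 12.1 = 7.5 dB; output overshoot = GR / (R − 1) = 7.5 / 3 = 2.5 dB.
Threshold = output − output overshoot = 12.1 − 2.5 = 9.6 dBV.

9.6 dBV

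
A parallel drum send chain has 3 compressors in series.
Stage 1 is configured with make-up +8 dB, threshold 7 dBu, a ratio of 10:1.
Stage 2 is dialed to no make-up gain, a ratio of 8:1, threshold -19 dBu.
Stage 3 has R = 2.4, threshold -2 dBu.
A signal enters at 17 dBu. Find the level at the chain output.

Stage 1: 10 dB above 7 dBu, reduced 10:1 to 1 dB above → 8 dBu; +8 dB make-up → 16 dBu.
Stage 2: 35 dB above -19 dBu, reduced 8:1 to 4.375 dB above → -14.625 dBu.
Stage 3: -14.625 dBu is at or below the -2 dBu threshold — no compression; output -14.625 dBu.

-14.625 dBu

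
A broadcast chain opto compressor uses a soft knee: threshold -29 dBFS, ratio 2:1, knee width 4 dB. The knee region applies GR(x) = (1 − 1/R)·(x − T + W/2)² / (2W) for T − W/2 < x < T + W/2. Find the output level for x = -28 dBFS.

x − T + W/2 = -28 − (-29) + 2 = 3.
GR = (1 − 1/2) × 3² / 8 = 0.5 × 9 / 8 = 0.5625 dB.
Output = -28 − 0.5625 = -28.5625 dBFS.

-28.5625 dBFS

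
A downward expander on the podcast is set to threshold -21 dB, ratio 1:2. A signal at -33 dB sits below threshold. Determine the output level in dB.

-45 dB

Undershoot = (-21) − (-33) = 12 dB.
At 1:2, that expands to 24 dB under threshold.
Output = -21 − 24 = -45 dB.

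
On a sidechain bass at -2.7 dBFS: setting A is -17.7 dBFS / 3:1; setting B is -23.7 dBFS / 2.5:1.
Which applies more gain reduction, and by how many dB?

B, by 2.6 dB

A: 15 dB over, compressed to 5 dB over, so 10 dB of GR.
B: 21 dB over, compressed to 8.4 dB over, so 12.6 dB of GR.
B reduces 2.6 dB more.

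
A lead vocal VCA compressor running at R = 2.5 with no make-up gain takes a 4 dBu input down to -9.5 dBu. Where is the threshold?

Gain reduction = 4 − (-9.5) = 13.5 dB; output overshoot = GR / (R − 1) = 13.5 / 1.5 = 9 dB.
Threshold = output − output overshoot = -9.5 − 9 = -18.5 dBu.

-18.5 dBu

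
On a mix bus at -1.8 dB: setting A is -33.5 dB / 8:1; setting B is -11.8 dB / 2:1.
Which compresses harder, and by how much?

A: overshoot 31.7 dB → output overshoot 3.9625 dB → GR 27.7375 dB.
B: overshoot 10 dB → output overshoot 5 dB → GR 5 dB.
A applies 22.7375 dB more gain reduction.

A, by 22.7375 dB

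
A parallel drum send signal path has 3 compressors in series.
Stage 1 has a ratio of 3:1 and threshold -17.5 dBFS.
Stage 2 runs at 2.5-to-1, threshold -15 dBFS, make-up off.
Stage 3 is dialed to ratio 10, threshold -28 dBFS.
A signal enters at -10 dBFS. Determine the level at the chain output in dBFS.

-26.7 dBFS

Stage 1: -10 dBFS is 7.5 dB over -17.5 dBFS; at 3:1 that becomes 2.5 dB over, giving -15 dBFS.
Stage 2: -15 dBFS ≤ -15 dBFS, so stage 2 doesn't engage; output -15 dBFS.
Stage 3: overshoot 13 dB → 13/10 = 1.3 dB → -26.7 dBFS.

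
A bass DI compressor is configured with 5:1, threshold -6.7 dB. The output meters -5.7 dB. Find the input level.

Post-compression overshoot = -5.7 − (-6.7) = 1 dB.
Input overshoot = R × output overshoot = 5 dB → input = -6.7 + 5 = -1.7 dB.

-1.7 dB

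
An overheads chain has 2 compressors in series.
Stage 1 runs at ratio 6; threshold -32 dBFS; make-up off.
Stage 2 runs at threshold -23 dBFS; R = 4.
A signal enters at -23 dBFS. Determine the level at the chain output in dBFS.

Stage 1: -23 dBFS is 9 dB over -32 dBFS; at 6:1 that becomes 1.5 dB over, giving -30.5 dBFS.
Stage 2: -30.5 dBFS is at or below the -23 dBFS threshold — no compression; output -30.5 dBFS.

-30.5 dBFS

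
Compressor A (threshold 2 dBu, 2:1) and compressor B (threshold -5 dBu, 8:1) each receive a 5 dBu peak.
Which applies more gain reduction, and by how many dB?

A: 3 dB over, compressed to 1.5 dB over, so 1.5 dB of GR.
B: 10 dB over, compressed to 1.25 dB over, so 8.75 dB of GR.
Difference: 7.25 dB in favour of B.

B, by 7.25 dB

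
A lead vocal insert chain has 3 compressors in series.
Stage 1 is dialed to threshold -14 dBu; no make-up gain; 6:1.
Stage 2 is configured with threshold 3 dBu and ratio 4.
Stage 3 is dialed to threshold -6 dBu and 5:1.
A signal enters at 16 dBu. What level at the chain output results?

Stage 1: 30 dB above -14 dBu, reduced 6:1 to 5 dB above → -9 dBu.
Stage 2: -9 dBu ≤ 3 dBu, so stage 2 doesn't engage; output -9 dBu.
Stage 3: -9 dBu ≤ -6 dBu, so stage 3 doesn't engage; output -9 dBu.

-9 dBu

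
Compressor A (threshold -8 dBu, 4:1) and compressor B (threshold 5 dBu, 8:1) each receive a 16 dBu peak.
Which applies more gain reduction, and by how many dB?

A: overshoot 24 dB → output overshoot 6 dB → GR 18 dB.
B: overshoot 11 dB → output overshoot 1.375 dB → GR 9.625 dB.
Difference: 8.375 dB in favour of A.

A, by 8.375 dB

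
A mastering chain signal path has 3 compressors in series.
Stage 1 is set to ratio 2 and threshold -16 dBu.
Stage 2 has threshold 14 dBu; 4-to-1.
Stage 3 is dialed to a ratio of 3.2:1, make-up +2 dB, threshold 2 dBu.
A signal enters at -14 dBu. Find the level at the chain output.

-13 dBu

Stage 1: -14 dBu is 2 dB over -16 dBu; at 2:1 that becomes 1 dB over, giving -15 dBu.
Stage 2: -15 dBu is at or below the 14 dBu threshold — no compression; output -15 dBu.
Stage 3: -15 dBu is at or below the 2 dBu threshold — no compression; make-up brings it to -13 dBu.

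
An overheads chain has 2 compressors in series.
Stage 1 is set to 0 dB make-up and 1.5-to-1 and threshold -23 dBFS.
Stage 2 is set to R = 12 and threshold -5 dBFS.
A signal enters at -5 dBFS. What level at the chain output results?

-11 dBFS

Stage 1: overshoot 18 dB → 18/1.5 = 12 dB → -11 dBFS.
Stage 2: -11 dBFS ≤ -5 dBFS, so stage 2 doesn't engage; output -11 dBFS.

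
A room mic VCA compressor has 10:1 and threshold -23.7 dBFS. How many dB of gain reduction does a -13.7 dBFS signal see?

Overshoot = -13.7 − (-23.7) = 10 dB.
At 10:1, output sits 10/10 = 1 dB above threshold.
GR = overshoot in − overshoot out = 10 − 1 = 9 dB.

9 dB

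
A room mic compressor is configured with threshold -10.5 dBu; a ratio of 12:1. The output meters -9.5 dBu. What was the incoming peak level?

That's 1 dB above the -10.5 dBu threshold.
Before 12:1 compression the overshoot was 1 × 12 = 12 dB, so input = -10.5 + 12 = 1.5 dBu.

1.5 dBu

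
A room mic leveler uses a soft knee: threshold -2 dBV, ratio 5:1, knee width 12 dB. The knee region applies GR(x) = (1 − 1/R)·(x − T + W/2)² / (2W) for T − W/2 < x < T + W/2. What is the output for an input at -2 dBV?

-3.2 dBV

x − T + W/2 = -2 − (-2) + 6 = 6.
GR = (1 − 1/5) × 6² / 24 = 0.8 × 36 / 24 = 1.2 dB.
Output = -2 − 1.2 = -3.2 dBV.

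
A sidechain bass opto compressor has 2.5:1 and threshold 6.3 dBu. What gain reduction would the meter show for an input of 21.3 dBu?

Overshoot = 21.3 − 6.3 = 15 dB.
A 2.5:1 ratio leaves 6 dB of that excess.
GR = overshoot in − overshoot out = 15 − 6 = 9 dB.

9 dB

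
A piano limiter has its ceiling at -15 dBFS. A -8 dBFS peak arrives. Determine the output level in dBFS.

A brickwall limiter is an ∞:1 compressor: any input above the ceiling is clamped to -15 dBFS.

-15 dBFS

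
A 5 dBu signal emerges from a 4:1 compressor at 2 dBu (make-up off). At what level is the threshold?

1 dBu

Gain reduction = 5 − 2 = 3 dB; output overshoot = GR / (R − 1) = 3 / 3 = 1 dB.
Threshold = output − output overshoot = 2 − 1 = 1 dBu.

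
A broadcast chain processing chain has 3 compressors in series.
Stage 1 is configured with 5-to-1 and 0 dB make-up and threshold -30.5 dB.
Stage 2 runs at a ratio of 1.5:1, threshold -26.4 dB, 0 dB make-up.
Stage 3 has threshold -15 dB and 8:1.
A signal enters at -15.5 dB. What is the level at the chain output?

-27.5 dB

Stage 1: -15.5 dB is 15 dB over -30.5 dB; at 5:1 that becomes 3 dB over, giving -27.5 dB.
Stage 2: -27.5 dB is at or below the -26.4 dB threshold — no compression; output -27.5 dB.
Stage 3: -27.5 dB ≤ -15 dB, so stage 3 doesn't engage; output -27.5 dB.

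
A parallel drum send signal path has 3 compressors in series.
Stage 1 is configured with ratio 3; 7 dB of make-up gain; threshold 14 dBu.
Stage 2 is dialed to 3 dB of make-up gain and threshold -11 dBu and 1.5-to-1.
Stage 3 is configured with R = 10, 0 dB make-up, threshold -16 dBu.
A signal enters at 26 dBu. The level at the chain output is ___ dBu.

Stage 1: 12 dB above 14 dBu, reduced 3:1 to 4 dB above → 18 dBu; +7 dB make-up → 25 dBu.
Stage 2: 36 dB above -11 dBu, reduced 1.5:1 to 24 dB above → 13 dBu; +3 dB make-up → 16 dBu.
Stage 3: overshoot 32 dB → 32/10 = 3.2 dB → -12.8 dBu.

-12.8 dBu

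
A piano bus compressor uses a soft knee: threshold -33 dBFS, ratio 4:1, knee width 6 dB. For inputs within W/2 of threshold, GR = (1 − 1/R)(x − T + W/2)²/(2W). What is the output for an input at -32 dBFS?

-33 dBFS

x − T + W/2 = -32 − (-33) + 3 = 4.
GR = (1 − 1/4) × 4² / 12 = 0.75 × 16 / 12 = 1 dB.
Output = -32 − 1 = -33 dBFS.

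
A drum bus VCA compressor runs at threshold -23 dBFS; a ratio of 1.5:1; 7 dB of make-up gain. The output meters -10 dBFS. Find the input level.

-14 dBFS

Before make-up, the level was -10 − 7 = -17 dBFS.
The compressed level sits -17 − (-23) = 6 dB over threshold.
Before 1.5:1 compression the overshoot was 6 × 1.5 = 9 dB, so input = -23 + 9 = -14 dBFS.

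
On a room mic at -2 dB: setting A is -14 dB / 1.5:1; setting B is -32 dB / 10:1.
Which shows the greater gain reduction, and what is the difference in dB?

B, by 23 dB

A: GR = 12 − 12/1.5 = 4 dB.
B: GR = 30 − 30/10 = 27 dB.
B reduces 23 dB more.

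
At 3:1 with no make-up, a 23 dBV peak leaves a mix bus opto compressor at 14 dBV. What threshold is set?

9.5 dBV

Gain reduction = 23 − 14 = 9 dB; output overshoot = GR / (R − 1) = 9 / 2 = 4.5 dB.
Threshold = output − output overshoot = 14 − 4.5 = 9.5 dBV.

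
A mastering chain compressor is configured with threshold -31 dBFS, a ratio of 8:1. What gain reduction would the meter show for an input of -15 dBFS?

14 dB

The signal is 16 dB above threshold.
A 8:1 ratio leaves 2 dB of that excess.
GR = overshoot in − overshoot out = 16 − 2 = 14 dB.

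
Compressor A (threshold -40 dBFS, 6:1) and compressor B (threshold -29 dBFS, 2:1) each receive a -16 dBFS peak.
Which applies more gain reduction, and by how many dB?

A, by 13.5 dB

A: 24 dB over, compressed to 4 dB over, so 20 dB of GR.
B: 13 dB over, compressed to 6.5 dB over, so 6.5 dB of GR.
A reduces 13.5 dB more.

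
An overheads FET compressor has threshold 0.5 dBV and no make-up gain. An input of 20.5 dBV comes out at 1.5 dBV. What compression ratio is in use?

20:1

Input overshoot = 20.5 − 0.5 = 20 dB; output overshoot = 1.5 − 0.5 = 1 dB.
Ratio = 20 / 1 = 20.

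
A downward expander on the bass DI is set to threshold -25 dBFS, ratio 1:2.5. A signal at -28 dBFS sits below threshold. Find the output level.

The input is 3 dB below the -25 dBFS threshold.
A 1:2.5 expander multiplies undershoot by 2.5: 3 × 2.5 = 7.5 dB below threshold.
Output = -25 − 7.5 = -32.5 dBFS.

-32.5 dBFS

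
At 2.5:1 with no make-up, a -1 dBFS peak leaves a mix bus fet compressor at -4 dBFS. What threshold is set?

Input is 5 dB above T (since output overshoot × R = input overshoot: (-4 − T)·2.5 = -1 − T gives T = -6 dBFS).
Check: -6 + (-1 − (-6))/2.5 = -6 + 2 = -4 dBFS. ✓

-6 dBFS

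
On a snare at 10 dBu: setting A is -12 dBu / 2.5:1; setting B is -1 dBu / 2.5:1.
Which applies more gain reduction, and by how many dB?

A, by 6.6 dB

A: overshoot 22 dB → output overshoot 8.8 dB → GR 13.2 dB.
B: overshoot 11 dB → output overshoot 4.4 dB → GR 6.6 dB.
A applies 6.6 dB more gain reduction.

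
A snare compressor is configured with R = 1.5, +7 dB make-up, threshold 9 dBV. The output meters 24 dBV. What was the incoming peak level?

21 dBV

Stripping the +7 dB make-up gives 17 dBV at the gain stage.
That's 8 dB above the 9 dBV threshold.
Input overshoot = R × output overshoot = 12 dB → input = 9 + 12 = 21 dBV.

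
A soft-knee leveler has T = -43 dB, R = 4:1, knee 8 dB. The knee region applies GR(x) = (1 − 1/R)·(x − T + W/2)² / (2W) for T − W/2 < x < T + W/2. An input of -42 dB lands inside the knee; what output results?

x − T + W/2 = -42 − (-43) + 4 = 5.
GR = (1 − 1/4) × 5² / 16 = 0.75 × 25 / 16 = 1.171875 dB.
Output = -42 − 1.171875 = -43.171875 dB.

-43.171875 dB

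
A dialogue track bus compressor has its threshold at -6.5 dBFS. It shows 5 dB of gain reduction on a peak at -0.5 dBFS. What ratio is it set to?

Input overshoot = -0.5 − (-6.5) = 6 dB.
Output overshoot = 6 − 5 = 1 dB.
Ratio = input overshoot / output overshoot = 6 / 1 = 6.

6:1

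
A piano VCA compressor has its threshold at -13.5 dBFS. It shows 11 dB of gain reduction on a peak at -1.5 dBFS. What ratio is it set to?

12:1

Input overshoot = -1.5 − (-13.5) = 12 dB.
Output overshoot = 12 − 11 = 1 dB.
Ratio = input overshoot / output overshoot = 12 / 1 = 12.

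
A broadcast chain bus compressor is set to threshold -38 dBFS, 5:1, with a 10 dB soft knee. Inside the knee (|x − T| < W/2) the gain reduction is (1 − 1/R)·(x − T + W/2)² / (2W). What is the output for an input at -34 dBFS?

x − T + W/2 = -34 − (-38) + 5 = 9.
GR = (1 − 1/5) × 9² / 20 = 0.8 × 81 / 20 = 3.24 dB.
Output = -34 − 3.24 = -37.24 dBFS.

-37.24 dBFS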